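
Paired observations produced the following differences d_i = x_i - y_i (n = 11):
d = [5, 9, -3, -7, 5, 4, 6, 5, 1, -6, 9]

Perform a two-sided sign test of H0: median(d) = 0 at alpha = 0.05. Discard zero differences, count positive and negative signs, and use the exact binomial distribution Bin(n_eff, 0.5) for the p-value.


Step 1: Discard zero differences. Original n = 11; n_eff = number of nonzero differences = 11.
Nonzero differences (with sign): +5, +9, -3, -7, +5, +4, +6, +5, +1, -6, +9
Step 2: Count signs: positive = 8, negative = 3.
Step 3: Under H0: P(positive) = 0.5, so the number of positives S ~ Bin(11, 0.5).
Step 4: Two-sided exact p-value = sum of Bin(11,0.5) probabilities at or below the observed probability = 0.226562.
Step 5: alpha = 0.05. fail to reject H0.

n_eff = 11, pos = 8, neg = 3, p = 0.226562, fail to reject H0.


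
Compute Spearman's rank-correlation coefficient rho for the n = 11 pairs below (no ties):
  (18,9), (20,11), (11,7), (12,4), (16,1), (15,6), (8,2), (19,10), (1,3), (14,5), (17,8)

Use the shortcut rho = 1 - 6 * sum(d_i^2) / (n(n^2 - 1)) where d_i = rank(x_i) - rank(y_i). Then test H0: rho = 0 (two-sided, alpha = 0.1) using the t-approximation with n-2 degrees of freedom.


Step 1: Rank x and y separately (midranks; no ties here).
rank(x): 18->9, 20->11, 11->3, 12->4, 16->7, 15->6, 8->2, 19->10, 1->1, 14->5, 17->8
rank(y): 9->9, 11->11, 7->7, 4->4, 1->1, 6->6, 2->2, 10->10, 3->3, 5->5, 8->8
Step 2: d_i = R_x(i) - R_y(i); compute d_i^2.
  (9-9)^2=0, (11-11)^2=0, (3-7)^2=16, (4-4)^2=0, (7-1)^2=36, (6-6)^2=0, (2-2)^2=0, (10-10)^2=0, (1-3)^2=4, (5-5)^2=0, (8-8)^2=0
sum(d^2) = 56.
Step 3: rho = 1 - 6*56 / (11*(11^2 - 1)) = 1 - 336/1320 = 0.745455.
Step 4: Under H0, t = rho * sqrt((n-2)/(1-rho^2)) = 3.3551 ~ t(9).
Step 5: Two-sided p-value from the t-distribution with 9 df = 0.008455.
Step 6: alpha = 0.1. reject H0.

rho = 0.7455, p = 0.008455, reject H0 at alpha = 0.1.


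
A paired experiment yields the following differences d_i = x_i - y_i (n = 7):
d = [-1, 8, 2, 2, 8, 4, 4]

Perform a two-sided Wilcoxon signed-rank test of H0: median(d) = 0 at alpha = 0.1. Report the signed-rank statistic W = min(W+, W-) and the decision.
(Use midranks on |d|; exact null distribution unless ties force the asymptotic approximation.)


Step 1: Drop any zero differences (none here) and take |d_i|.
|d| = [1, 8, 2, 2, 8, 4, 4]
Step 2: Midrank |d_i| (ties get averaged ranks).
ranks: |1|->1, |8|->6.5, |2|->2.5, |2|->2.5, |8|->6.5, |4|->4.5, |4|->4.5
Step 3: Attach original signs; sum ranks with positive sign and with negative sign.
W+ = 6.5 + 2.5 + 2.5 + 6.5 + 4.5 + 4.5 = 27
W- = 1 = 1
(Check: W+ + W- = 28 should equal n(n+1)/2 = 28.)
Step 4: Test statistic W = min(W+, W-) = 1.
Step 5: Ties in |d|, so use the tie-corrected normal approximation.
        E[W] = n(n+1)/4 = 7*8/4 = 14.
        Tie groups: |d|=2 (t=2), |d|=4 (t=2), |d|=8 (t=2); sum(t^3 - t) = 18.
        Var[W] = n(n+1)(2n+1)/24 - sum(t^3-t)/48 = 840/24 - 18/48 = 34.625.
        z = (W - E[W]) / sqrt(Var[W]) = (1 - 14) / 5.8843 = -2.2093.
        Two-sided p = 2*Phi(z) = 0.027156.
Step 6: alpha = 0.1. reject H0.

W+ = 27, W- = 1, W = min = 1, p = 0.027156, reject H0.


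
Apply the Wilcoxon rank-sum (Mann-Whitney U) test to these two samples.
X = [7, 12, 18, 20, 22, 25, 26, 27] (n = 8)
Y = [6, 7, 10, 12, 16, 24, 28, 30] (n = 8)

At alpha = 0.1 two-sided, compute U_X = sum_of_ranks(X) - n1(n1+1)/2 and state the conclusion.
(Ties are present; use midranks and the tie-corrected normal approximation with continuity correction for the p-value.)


Step 1: Combine and sort all 16 observations; assign midranks.
sorted (value, group): (6,Y), (7,X), (7,Y), (10,Y), (12,X), (12,Y), (16,Y), (18,X), (20,X), (22,X), (24,Y), (25,X), (26,X), (27,X), (28,Y), (30,Y)
ranks: 6->1, 7->2.5, 7->2.5, 10->4, 12->5.5, 12->5.5, 16->7, 18->8, 20->9, 22->10, 24->11, 25->12, 26->13, 27->14, 28->15, 30->16
Step 2: Rank sum for X: R1 = 2.5 + 5.5 + 8 + 9 + 10 + 12 + 13 + 14 = 74.
Step 3: U_X = R1 - n1(n1+1)/2 = 74 - 8*9/2 = 74 - 36 = 38.
       U_Y = n1*n2 - U_X = 64 - 38 = 26.
Step 4: Ties are present, so use the tie-corrected normal approximation (with continuity correction) for the p-value.
Step 5: p-value = 0.562949; compare to alpha = 0.1. fail to reject H0.

U_X = 38, p = 0.562949, fail to reject H0 at alpha = 0.1.


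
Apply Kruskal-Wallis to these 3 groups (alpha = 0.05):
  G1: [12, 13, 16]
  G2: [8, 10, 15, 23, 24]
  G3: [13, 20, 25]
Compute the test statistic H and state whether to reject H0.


Step 1: Combine all N = 11 observations and assign midranks.
sorted (value, group, rank): (8,G2,1), (10,G2,2), (12,G1,3), (13,G1,4.5), (13,G3,4.5), (15,G2,6), (16,G1,7), (20,G3,8), (23,G2,9), (24,G2,10), (25,G3,11)
Step 2: Sum ranks within each group.
R_1 = 14.5 (n_1 = 3)
R_2 = 28 (n_2 = 5)
R_3 = 23.5 (n_3 = 3)
Step 3: H = 12/(N(N+1)) * sum(R_i^2/n_i) - 3(N+1)
     = 12/(11*12) * (14.5^2/3 + 28^2/5 + 23.5^2/3) - 3*12
     = 0.090909 * 410.967 - 36
     = 1.360606.
Step 4: Ties present; correction factor C = 1 - 6/(11^3 - 11) = 0.995455. Corrected H = 1.360606 / 0.995455 = 1.366819.
Step 5: Under H0, H ~ chi^2(2); p-value = 0.504893.
Step 6: alpha = 0.05. fail to reject H0.

H = 1.3668, df = 2, p = 0.504893, fail to reject H0.


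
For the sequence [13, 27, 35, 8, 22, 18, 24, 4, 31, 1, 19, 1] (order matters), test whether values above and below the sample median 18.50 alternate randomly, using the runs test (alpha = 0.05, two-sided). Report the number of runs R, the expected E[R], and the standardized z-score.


Step 1: Compute median = 18.50; label A = above, B = below.
Labels in order: BAABABABABAB  (n_A = 6, n_B = 6)
Step 2: Count runs R = 11.
Step 3: Under H0 (random ordering), E[R] = 2*n_A*n_B/(n_A+n_B) + 1 = 2*6*6/12 + 1 = 7.0000.
        Var[R] = 2*n_A*n_B*(2*n_A*n_B - n_A - n_B) / ((n_A+n_B)^2 * (n_A+n_B-1)) = 4320/1584 = 2.7273.
        SD[R] = 1.6514.
Step 4: Continuity-corrected z = (R - 0.5 - E[R]) / SD[R] = (11 - 0.5 - 7.0000) / 1.6514 = 2.1194.
Step 5: Two-sided p-value via normal approximation = 2*(1 - Phi(|z|)) = 0.034060.
Step 6: alpha = 0.05. reject H0.

R = 11, z = 2.1194, p = 0.034060, reject H0.


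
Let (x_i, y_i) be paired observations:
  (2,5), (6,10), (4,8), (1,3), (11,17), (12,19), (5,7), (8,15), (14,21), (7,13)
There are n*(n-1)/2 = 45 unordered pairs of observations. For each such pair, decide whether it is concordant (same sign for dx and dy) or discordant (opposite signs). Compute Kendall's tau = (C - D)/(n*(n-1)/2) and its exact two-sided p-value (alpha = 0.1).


Step 1: Enumerate the 45 unordered pairs (i,j) with i<j and classify each by sign(x_j-x_i) * sign(y_j-y_i).
  (1,2):dx=+4,dy=+5->C; (1,3):dx=+2,dy=+3->C; (1,4):dx=-1,dy=-2->C; (1,5):dx=+9,dy=+12->C
  (1,6):dx=+10,dy=+14->C; (1,7):dx=+3,dy=+2->C; (1,8):dx=+6,dy=+10->C; (1,9):dx=+12,dy=+16->C
  (1,10):dx=+5,dy=+8->C; (2,3):dx=-2,dy=-2->C; (2,4):dx=-5,dy=-7->C; (2,5):dx=+5,dy=+7->C
  (2,6):dx=+6,dy=+9->C; (2,7):dx=-1,dy=-3->C; (2,8):dx=+2,dy=+5->C; (2,9):dx=+8,dy=+11->C
  (2,10):dx=+1,dy=+3->C; (3,4):dx=-3,dy=-5->C; (3,5):dx=+7,dy=+9->C; (3,6):dx=+8,dy=+11->C
  (3,7):dx=+1,dy=-1->D; (3,8):dx=+4,dy=+7->C; (3,9):dx=+10,dy=+13->C; (3,10):dx=+3,dy=+5->C
  (4,5):dx=+10,dy=+14->C; (4,6):dx=+11,dy=+16->C; (4,7):dx=+4,dy=+4->C; (4,8):dx=+7,dy=+12->C
  (4,9):dx=+13,dy=+18->C; (4,10):dx=+6,dy=+10->C; (5,6):dx=+1,dy=+2->C; (5,7):dx=-6,dy=-10->C
  (5,8):dx=-3,dy=-2->C; (5,9):dx=+3,dy=+4->C; (5,10):dx=-4,dy=-4->C; (6,7):dx=-7,dy=-12->C
  (6,8):dx=-4,dy=-4->C; (6,9):dx=+2,dy=+2->C; (6,10):dx=-5,dy=-6->C; (7,8):dx=+3,dy=+8->C
  (7,9):dx=+9,dy=+14->C; (7,10):dx=+2,dy=+6->C; (8,9):dx=+6,dy=+6->C; (8,10):dx=-1,dy=-2->C
  (9,10):dx=-7,dy=-8->C
Step 2: C = 44, D = 1, total pairs = 45.
Step 3: tau = (C - D)/(n(n-1)/2) = (44 - 1)/45 = 0.955556.
Step 4: Exact two-sided p-value (enumerate n! = 3628800 permutations of y under H0): p = 0.000006.
Step 5: alpha = 0.1. reject H0.

tau_b = 0.9556 (C=44, D=1), p = 0.000006, reject H0.


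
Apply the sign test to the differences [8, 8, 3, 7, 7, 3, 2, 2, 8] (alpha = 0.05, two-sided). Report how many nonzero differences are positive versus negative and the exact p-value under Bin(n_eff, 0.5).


Step 1: Discard zero differences. Original n = 9; n_eff = number of nonzero differences = 9.
Nonzero differences (with sign): +8, +8, +3, +7, +7, +3, +2, +2, +8
Step 2: Count signs: positive = 9, negative = 0.
Step 3: Under H0: P(positive) = 0.5, so the number of positives S ~ Bin(9, 0.5).
Step 4: Two-sided exact p-value = sum of Bin(9,0.5) probabilities at or below the observed probability = 0.003906.
Step 5: alpha = 0.05. reject H0.

n_eff = 9, pos = 9, neg = 0, p = 0.003906, reject H0.


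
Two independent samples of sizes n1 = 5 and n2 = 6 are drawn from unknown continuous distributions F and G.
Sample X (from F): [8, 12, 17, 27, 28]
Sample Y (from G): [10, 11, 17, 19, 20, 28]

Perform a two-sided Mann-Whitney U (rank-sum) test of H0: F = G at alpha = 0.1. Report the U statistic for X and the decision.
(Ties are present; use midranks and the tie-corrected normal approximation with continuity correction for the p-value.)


Step 1: Combine and sort all 11 observations; assign midranks.
sorted (value, group): (8,X), (10,Y), (11,Y), (12,X), (17,X), (17,Y), (19,Y), (20,Y), (27,X), (28,X), (28,Y)
ranks: 8->1, 10->2, 11->3, 12->4, 17->5.5, 17->5.5, 19->7, 20->8, 27->9, 28->10.5, 28->10.5
Step 2: Rank sum for X: R1 = 1 + 4 + 5.5 + 9 + 10.5 = 30.
Step 3: U_X = R1 - n1(n1+1)/2 = 30 - 5*6/2 = 30 - 15 = 15.
       U_Y = n1*n2 - U_X = 30 - 15 = 15.
Step 4: Ties are present, so use the tie-corrected normal approximation (with continuity correction) for the p-value.
Step 5: p-value = 1.000000; compare to alpha = 0.1. fail to reject H0.

U_X = 15, p = 1.000000, fail to reject H0 at alpha = 0.1.


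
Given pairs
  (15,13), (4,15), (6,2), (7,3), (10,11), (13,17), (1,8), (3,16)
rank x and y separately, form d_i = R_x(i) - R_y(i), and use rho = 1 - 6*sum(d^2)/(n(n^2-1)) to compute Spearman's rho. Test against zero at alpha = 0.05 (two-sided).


Step 1: Rank x and y separately (midranks; no ties here).
rank(x): 15->8, 4->3, 6->4, 7->5, 10->6, 13->7, 1->1, 3->2
rank(y): 13->5, 15->6, 2->1, 3->2, 11->4, 17->8, 8->3, 16->7
Step 2: d_i = R_x(i) - R_y(i); compute d_i^2.
  (8-5)^2=9, (3-6)^2=9, (4-1)^2=9, (5-2)^2=9, (6-4)^2=4, (7-8)^2=1, (1-3)^2=4, (2-7)^2=25
sum(d^2) = 70.
Step 3: rho = 1 - 6*70 / (8*(8^2 - 1)) = 1 - 420/504 = 0.166667.
Step 4: Under H0, t = rho * sqrt((n-2)/(1-rho^2)) = 0.4140 ~ t(6).
Step 5: Two-sided p-value from the t-distribution with 6 df = 0.693239.
Step 6: alpha = 0.05. fail to reject H0.

rho = 0.1667, p = 0.693239, fail to reject H0 at alpha = 0.05.


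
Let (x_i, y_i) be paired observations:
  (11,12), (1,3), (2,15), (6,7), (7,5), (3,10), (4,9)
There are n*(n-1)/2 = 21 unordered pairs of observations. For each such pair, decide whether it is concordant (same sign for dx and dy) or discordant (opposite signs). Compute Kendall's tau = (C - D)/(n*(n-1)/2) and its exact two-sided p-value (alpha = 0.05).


Step 1: Enumerate the 21 unordered pairs (i,j) with i<j and classify each by sign(x_j-x_i) * sign(y_j-y_i).
  (1,2):dx=-10,dy=-9->C; (1,3):dx=-9,dy=+3->D; (1,4):dx=-5,dy=-5->C; (1,5):dx=-4,dy=-7->C
  (1,6):dx=-8,dy=-2->C; (1,7):dx=-7,dy=-3->C; (2,3):dx=+1,dy=+12->C; (2,4):dx=+5,dy=+4->C
  (2,5):dx=+6,dy=+2->C; (2,6):dx=+2,dy=+7->C; (2,7):dx=+3,dy=+6->C; (3,4):dx=+4,dy=-8->D
  (3,5):dx=+5,dy=-10->D; (3,6):dx=+1,dy=-5->D; (3,7):dx=+2,dy=-6->D; (4,5):dx=+1,dy=-2->D
  (4,6):dx=-3,dy=+3->D; (4,7):dx=-2,dy=+2->D; (5,6):dx=-4,dy=+5->D; (5,7):dx=-3,dy=+4->D
  (6,7):dx=+1,dy=-1->D
Step 2: C = 10, D = 11, total pairs = 21.
Step 3: tau = (C - D)/(n(n-1)/2) = (10 - 11)/21 = -0.047619.
Step 4: Exact two-sided p-value (enumerate n! = 5040 permutations of y under H0): p = 1.000000.
Step 5: alpha = 0.05. fail to reject H0.

tau_b = -0.0476 (C=10, D=11), p = 1.000000, fail to reject H0.


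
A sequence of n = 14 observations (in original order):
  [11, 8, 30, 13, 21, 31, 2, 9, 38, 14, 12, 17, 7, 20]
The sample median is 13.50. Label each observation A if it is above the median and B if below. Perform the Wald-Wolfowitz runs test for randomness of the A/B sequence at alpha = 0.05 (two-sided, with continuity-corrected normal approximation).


Step 1: Compute median = 13.50; label A = above, B = below.
Labels in order: BBABAABBAABABA  (n_A = 7, n_B = 7)
Step 2: Count runs R = 10.
Step 3: Under H0 (random ordering), E[R] = 2*n_A*n_B/(n_A+n_B) + 1 = 2*7*7/14 + 1 = 8.0000.
        Var[R] = 2*n_A*n_B*(2*n_A*n_B - n_A - n_B) / ((n_A+n_B)^2 * (n_A+n_B-1)) = 8232/2548 = 3.2308.
        SD[R] = 1.7974.
Step 4: Continuity-corrected z = (R - 0.5 - E[R]) / SD[R] = (10 - 0.5 - 8.0000) / 1.7974 = 0.8345.
Step 5: Two-sided p-value via normal approximation = 2*(1 - Phi(|z|)) = 0.403986.
Step 6: alpha = 0.05. fail to reject H0.

R = 10, z = 0.8345, p = 0.403986, fail to reject H0.


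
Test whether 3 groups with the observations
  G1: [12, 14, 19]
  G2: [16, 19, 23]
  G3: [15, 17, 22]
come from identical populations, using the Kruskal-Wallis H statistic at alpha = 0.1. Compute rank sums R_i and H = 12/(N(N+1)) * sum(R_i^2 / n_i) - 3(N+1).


Step 1: Combine all N = 9 observations and assign midranks.
sorted (value, group, rank): (12,G1,1), (14,G1,2), (15,G3,3), (16,G2,4), (17,G3,5), (19,G1,6.5), (19,G2,6.5), (22,G3,8), (23,G2,9)
Step 2: Sum ranks within each group.
R_1 = 9.5 (n_1 = 3)
R_2 = 19.5 (n_2 = 3)
R_3 = 16 (n_3 = 3)
Step 3: H = 12/(N(N+1)) * sum(R_i^2/n_i) - 3(N+1)
     = 12/(9*10) * (9.5^2/3 + 19.5^2/3 + 16^2/3) - 3*10
     = 0.133333 * 242.167 - 30
     = 2.288889.
Step 4: Ties present; correction factor C = 1 - 6/(9^3 - 9) = 0.991667. Corrected H = 2.288889 / 0.991667 = 2.308123.
Step 5: Under H0, H ~ chi^2(2); p-value = 0.315353.
Step 6: alpha = 0.1. fail to reject H0.

H = 2.3081, df = 2, p = 0.315353, fail to reject H0.


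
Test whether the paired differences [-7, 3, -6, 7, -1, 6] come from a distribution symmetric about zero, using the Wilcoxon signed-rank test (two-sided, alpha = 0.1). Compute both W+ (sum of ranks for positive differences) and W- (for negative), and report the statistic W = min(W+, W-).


Step 1: Drop any zero differences (none here) and take |d_i|.
|d| = [7, 3, 6, 7, 1, 6]
Step 2: Midrank |d_i| (ties get averaged ranks).
ranks: |7|->5.5, |3|->2, |6|->3.5, |7|->5.5, |1|->1, |6|->3.5
Step 3: Attach original signs; sum ranks with positive sign and with negative sign.
W+ = 2 + 5.5 + 3.5 = 11
W- = 5.5 + 3.5 + 1 = 10
(Check: W+ + W- = 21 should equal n(n+1)/2 = 21.)
Step 4: Test statistic W = min(W+, W-) = 10.
Step 5: Ties in |d|, so use the tie-corrected normal approximation.
        E[W] = n(n+1)/4 = 6*7/4 = 10.5.
        Tie groups: |d|=6 (t=2), |d|=7 (t=2); sum(t^3 - t) = 12.
        Var[W] = n(n+1)(2n+1)/24 - sum(t^3-t)/48 = 546/24 - 12/48 = 22.5.
        z = (W - E[W]) / sqrt(Var[W]) = (10 - 10.5) / 4.7434 = -0.1054.
        Two-sided p = 2*Phi(z) = 0.916051.
Step 6: alpha = 0.1. fail to reject H0.

W+ = 11, W- = 10, W = min = 10, p = 0.916051, fail to reject H0.


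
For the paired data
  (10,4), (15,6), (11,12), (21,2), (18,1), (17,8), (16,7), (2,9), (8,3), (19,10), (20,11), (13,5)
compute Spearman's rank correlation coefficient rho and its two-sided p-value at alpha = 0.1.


Step 1: Rank x and y separately (midranks; no ties here).
rank(x): 10->3, 15->6, 11->4, 21->12, 18->9, 17->8, 16->7, 2->1, 8->2, 19->10, 20->11, 13->5
rank(y): 4->4, 6->6, 12->12, 2->2, 1->1, 8->8, 7->7, 9->9, 3->3, 10->10, 11->11, 5->5
Step 2: d_i = R_x(i) - R_y(i); compute d_i^2.
  (3-4)^2=1, (6-6)^2=0, (4-12)^2=64, (12-2)^2=100, (9-1)^2=64, (8-8)^2=0, (7-7)^2=0, (1-9)^2=64, (2-3)^2=1, (10-10)^2=0, (11-11)^2=0, (5-5)^2=0
sum(d^2) = 294.
Step 3: rho = 1 - 6*294 / (12*(12^2 - 1)) = 1 - 1764/1716 = -0.027972.
Step 4: Under H0, t = rho * sqrt((n-2)/(1-rho^2)) = -0.0885 ~ t(10).
Step 5: Two-sided p-value from the t-distribution with 10 df = 0.931234.
Step 6: alpha = 0.1. fail to reject H0.

rho = -0.0280, p = 0.931234, fail to reject H0 at alpha = 0.1.


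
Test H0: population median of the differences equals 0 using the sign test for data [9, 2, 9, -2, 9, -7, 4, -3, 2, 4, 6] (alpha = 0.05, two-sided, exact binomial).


Step 1: Discard zero differences. Original n = 11; n_eff = number of nonzero differences = 11.
Nonzero differences (with sign): +9, +2, +9, -2, +9, -7, +4, -3, +2, +4, +6
Step 2: Count signs: positive = 8, negative = 3.
Step 3: Under H0: P(positive) = 0.5, so the number of positives S ~ Bin(11, 0.5).
Step 4: Two-sided exact p-value = sum of Bin(11,0.5) probabilities at or below the observed probability = 0.226562.
Step 5: alpha = 0.05. fail to reject H0.

n_eff = 11, pos = 8, neg = 3, p = 0.226562, fail to reject H0.


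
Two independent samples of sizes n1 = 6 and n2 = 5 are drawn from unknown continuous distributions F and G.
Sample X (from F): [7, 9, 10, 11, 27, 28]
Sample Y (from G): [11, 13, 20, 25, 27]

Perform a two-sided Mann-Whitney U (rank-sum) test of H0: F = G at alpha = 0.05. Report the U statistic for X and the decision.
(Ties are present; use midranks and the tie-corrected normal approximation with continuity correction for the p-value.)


Step 1: Combine and sort all 11 observations; assign midranks.
sorted (value, group): (7,X), (9,X), (10,X), (11,X), (11,Y), (13,Y), (20,Y), (25,Y), (27,X), (27,Y), (28,X)
ranks: 7->1, 9->2, 10->3, 11->4.5, 11->4.5, 13->6, 20->7, 25->8, 27->9.5, 27->9.5, 28->11
Step 2: Rank sum for X: R1 = 1 + 2 + 3 + 4.5 + 9.5 + 11 = 31.
Step 3: U_X = R1 - n1(n1+1)/2 = 31 - 6*7/2 = 31 - 21 = 10.
       U_Y = n1*n2 - U_X = 30 - 10 = 20.
Step 4: Ties are present, so use the tie-corrected normal approximation (with continuity correction) for the p-value.
Step 5: p-value = 0.409176; compare to alpha = 0.05. fail to reject H0.

U_X = 10, p = 0.409176, fail to reject H0 at alpha = 0.05.


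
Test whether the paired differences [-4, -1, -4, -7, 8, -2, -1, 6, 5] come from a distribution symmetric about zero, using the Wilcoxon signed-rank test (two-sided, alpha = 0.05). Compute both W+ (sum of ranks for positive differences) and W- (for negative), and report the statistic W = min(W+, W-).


Step 1: Drop any zero differences (none here) and take |d_i|.
|d| = [4, 1, 4, 7, 8, 2, 1, 6, 5]
Step 2: Midrank |d_i| (ties get averaged ranks).
ranks: |4|->4.5, |1|->1.5, |4|->4.5, |7|->8, |8|->9, |2|->3, |1|->1.5, |6|->7, |5|->6
Step 3: Attach original signs; sum ranks with positive sign and with negative sign.
W+ = 9 + 7 + 6 = 22
W- = 4.5 + 1.5 + 4.5 + 8 + 3 + 1.5 = 23
(Check: W+ + W- = 45 should equal n(n+1)/2 = 45.)
Step 4: Test statistic W = min(W+, W-) = 22.
Step 5: Ties in |d|, so use the tie-corrected normal approximation.
        E[W] = n(n+1)/4 = 9*10/4 = 22.5.
        Tie groups: |d|=1 (t=2), |d|=4 (t=2); sum(t^3 - t) = 12.
        Var[W] = n(n+1)(2n+1)/24 - sum(t^3-t)/48 = 1710/24 - 12/48 = 71.
        z = (W - E[W]) / sqrt(Var[W]) = (22 - 22.5) / 8.4261 = -0.0593.
        Two-sided p = 2*Phi(z) = 0.952682.
Step 6: alpha = 0.05. fail to reject H0.

W+ = 22, W- = 23, W = min = 22, p = 0.952682, fail to reject H0.


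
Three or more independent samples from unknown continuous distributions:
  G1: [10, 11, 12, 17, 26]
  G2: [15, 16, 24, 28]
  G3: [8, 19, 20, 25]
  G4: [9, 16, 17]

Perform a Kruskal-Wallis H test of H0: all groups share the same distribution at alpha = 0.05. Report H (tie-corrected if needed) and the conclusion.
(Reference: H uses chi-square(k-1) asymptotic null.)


Step 1: Combine all N = 16 observations and assign midranks.
sorted (value, group, rank): (8,G3,1), (9,G4,2), (10,G1,3), (11,G1,4), (12,G1,5), (15,G2,6), (16,G2,7.5), (16,G4,7.5), (17,G1,9.5), (17,G4,9.5), (19,G3,11), (20,G3,12), (24,G2,13), (25,G3,14), (26,G1,15), (28,G2,16)
Step 2: Sum ranks within each group.
R_1 = 36.5 (n_1 = 5)
R_2 = 42.5 (n_2 = 4)
R_3 = 38 (n_3 = 4)
R_4 = 19 (n_4 = 3)
Step 3: H = 12/(N(N+1)) * sum(R_i^2/n_i) - 3(N+1)
     = 12/(16*17) * (36.5^2/5 + 42.5^2/4 + 38^2/4 + 19^2/3) - 3*17
     = 0.044118 * 1199.35 - 51
     = 1.912316.
Step 4: Ties present; correction factor C = 1 - 12/(16^3 - 16) = 0.997059. Corrected H = 1.912316 / 0.997059 = 1.917957.
Step 5: Under H0, H ~ chi^2(3); p-value = 0.589608.
Step 6: alpha = 0.05. fail to reject H0.

H = 1.9180, df = 3, p = 0.589608, fail to reject H0.


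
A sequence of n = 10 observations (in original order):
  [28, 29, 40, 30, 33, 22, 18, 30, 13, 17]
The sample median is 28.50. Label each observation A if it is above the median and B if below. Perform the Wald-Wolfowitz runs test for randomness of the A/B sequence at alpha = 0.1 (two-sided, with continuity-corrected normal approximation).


Step 1: Compute median = 28.50; label A = above, B = below.
Labels in order: BAAAABBABB  (n_A = 5, n_B = 5)
Step 2: Count runs R = 5.
Step 3: Under H0 (random ordering), E[R] = 2*n_A*n_B/(n_A+n_B) + 1 = 2*5*5/10 + 1 = 6.0000.
        Var[R] = 2*n_A*n_B*(2*n_A*n_B - n_A - n_B) / ((n_A+n_B)^2 * (n_A+n_B-1)) = 2000/900 = 2.2222.
        SD[R] = 1.4907.
Step 4: Continuity-corrected z = (R + 0.5 - E[R]) / SD[R] = (5 + 0.5 - 6.0000) / 1.4907 = -0.3354.
Step 5: Two-sided p-value via normal approximation = 2*(1 - Phi(|z|)) = 0.737316.
Step 6: alpha = 0.1. fail to reject H0.

R = 5, z = -0.3354, p = 0.737316, fail to reject H0.


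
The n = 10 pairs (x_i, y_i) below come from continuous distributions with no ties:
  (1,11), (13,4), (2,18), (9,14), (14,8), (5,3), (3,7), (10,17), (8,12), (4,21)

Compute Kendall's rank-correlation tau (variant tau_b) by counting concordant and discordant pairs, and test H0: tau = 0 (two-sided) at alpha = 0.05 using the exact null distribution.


Step 1: Enumerate the 45 unordered pairs (i,j) with i<j and classify each by sign(x_j-x_i) * sign(y_j-y_i).
  (1,2):dx=+12,dy=-7->D; (1,3):dx=+1,dy=+7->C; (1,4):dx=+8,dy=+3->C; (1,5):dx=+13,dy=-3->D
  (1,6):dx=+4,dy=-8->D; (1,7):dx=+2,dy=-4->D; (1,8):dx=+9,dy=+6->C; (1,9):dx=+7,dy=+1->C
  (1,10):dx=+3,dy=+10->C; (2,3):dx=-11,dy=+14->D; (2,4):dx=-4,dy=+10->D; (2,5):dx=+1,dy=+4->C
  (2,6):dx=-8,dy=-1->C; (2,7):dx=-10,dy=+3->D; (2,8):dx=-3,dy=+13->D; (2,9):dx=-5,dy=+8->D
  (2,10):dx=-9,dy=+17->D; (3,4):dx=+7,dy=-4->D; (3,5):dx=+12,dy=-10->D; (3,6):dx=+3,dy=-15->D
  (3,7):dx=+1,dy=-11->D; (3,8):dx=+8,dy=-1->D; (3,9):dx=+6,dy=-6->D; (3,10):dx=+2,dy=+3->C
  (4,5):dx=+5,dy=-6->D; (4,6):dx=-4,dy=-11->C; (4,7):dx=-6,dy=-7->C; (4,8):dx=+1,dy=+3->C
  (4,9):dx=-1,dy=-2->C; (4,10):dx=-5,dy=+7->D; (5,6):dx=-9,dy=-5->C; (5,7):dx=-11,dy=-1->C
  (5,8):dx=-4,dy=+9->D; (5,9):dx=-6,dy=+4->D; (5,10):dx=-10,dy=+13->D; (6,7):dx=-2,dy=+4->D
  (6,8):dx=+5,dy=+14->C; (6,9):dx=+3,dy=+9->C; (6,10):dx=-1,dy=+18->D; (7,8):dx=+7,dy=+10->C
  (7,9):dx=+5,dy=+5->C; (7,10):dx=+1,dy=+14->C; (8,9):dx=-2,dy=-5->C; (8,10):dx=-6,dy=+4->D
  (9,10):dx=-4,dy=+9->D
Step 2: C = 20, D = 25, total pairs = 45.
Step 3: tau = (C - D)/(n(n-1)/2) = (20 - 25)/45 = -0.111111.
Step 4: Exact two-sided p-value (enumerate n! = 3628800 permutations of y under H0): p = 0.727490.
Step 5: alpha = 0.05. fail to reject H0.

tau_b = -0.1111 (C=20, D=25), p = 0.727490, fail to reject H0.


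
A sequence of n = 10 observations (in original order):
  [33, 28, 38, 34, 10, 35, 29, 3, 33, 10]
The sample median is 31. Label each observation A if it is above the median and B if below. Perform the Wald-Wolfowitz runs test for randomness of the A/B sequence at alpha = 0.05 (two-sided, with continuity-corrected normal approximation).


Step 1: Compute median = 31; label A = above, B = below.
Labels in order: ABAABABBAB  (n_A = 5, n_B = 5)
Step 2: Count runs R = 8.
Step 3: Under H0 (random ordering), E[R] = 2*n_A*n_B/(n_A+n_B) + 1 = 2*5*5/10 + 1 = 6.0000.
        Var[R] = 2*n_A*n_B*(2*n_A*n_B - n_A - n_B) / ((n_A+n_B)^2 * (n_A+n_B-1)) = 2000/900 = 2.2222.
        SD[R] = 1.4907.
Step 4: Continuity-corrected z = (R - 0.5 - E[R]) / SD[R] = (8 - 0.5 - 6.0000) / 1.4907 = 1.0062.
Step 5: Two-sided p-value via normal approximation = 2*(1 - Phi(|z|)) = 0.314305.
Step 6: alpha = 0.05. fail to reject H0.

R = 8, z = 1.0062, p = 0.314305, fail to reject H0.


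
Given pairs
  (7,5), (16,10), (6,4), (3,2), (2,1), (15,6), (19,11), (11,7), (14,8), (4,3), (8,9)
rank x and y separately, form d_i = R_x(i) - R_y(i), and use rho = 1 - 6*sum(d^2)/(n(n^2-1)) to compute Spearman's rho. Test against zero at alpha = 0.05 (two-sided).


Step 1: Rank x and y separately (midranks; no ties here).
rank(x): 7->5, 16->10, 6->4, 3->2, 2->1, 15->9, 19->11, 11->7, 14->8, 4->3, 8->6
rank(y): 5->5, 10->10, 4->4, 2->2, 1->1, 6->6, 11->11, 7->7, 8->8, 3->3, 9->9
Step 2: d_i = R_x(i) - R_y(i); compute d_i^2.
  (5-5)^2=0, (10-10)^2=0, (4-4)^2=0, (2-2)^2=0, (1-1)^2=0, (9-6)^2=9, (11-11)^2=0, (7-7)^2=0, (8-8)^2=0, (3-3)^2=0, (6-9)^2=9
sum(d^2) = 18.
Step 3: rho = 1 - 6*18 / (11*(11^2 - 1)) = 1 - 108/1320 = 0.918182.
Step 4: Under H0, t = rho * sqrt((n-2)/(1-rho^2)) = 6.9531 ~ t(9).
Step 5: Two-sided p-value from the t-distribution with 9 df = 0.000067.
Step 6: alpha = 0.05. reject H0.

rho = 0.9182, p = 0.000067, reject H0 at alpha = 0.05.


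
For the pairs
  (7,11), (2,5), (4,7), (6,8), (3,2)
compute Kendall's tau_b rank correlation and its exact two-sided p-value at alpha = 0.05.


Step 1: Enumerate the 10 unordered pairs (i,j) with i<j and classify each by sign(x_j-x_i) * sign(y_j-y_i).
  (1,2):dx=-5,dy=-6->C; (1,3):dx=-3,dy=-4->C; (1,4):dx=-1,dy=-3->C; (1,5):dx=-4,dy=-9->C
  (2,3):dx=+2,dy=+2->C; (2,4):dx=+4,dy=+3->C; (2,5):dx=+1,dy=-3->D; (3,4):dx=+2,dy=+1->C
  (3,5):dx=-1,dy=-5->C; (4,5):dx=-3,dy=-6->C
Step 2: C = 9, D = 1, total pairs = 10.
Step 3: tau = (C - D)/(n(n-1)/2) = (9 - 1)/10 = 0.800000.
Step 4: Exact two-sided p-value (enumerate n! = 120 permutations of y under H0): p = 0.083333.
Step 5: alpha = 0.05. fail to reject H0.

tau_b = 0.8000 (C=9, D=1), p = 0.083333, fail to reject H0.


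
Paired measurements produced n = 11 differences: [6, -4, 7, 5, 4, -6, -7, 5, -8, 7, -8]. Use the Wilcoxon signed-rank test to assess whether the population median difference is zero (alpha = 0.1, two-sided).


Step 1: Drop any zero differences (none here) and take |d_i|.
|d| = [6, 4, 7, 5, 4, 6, 7, 5, 8, 7, 8]
Step 2: Midrank |d_i| (ties get averaged ranks).
ranks: |6|->5.5, |4|->1.5, |7|->8, |5|->3.5, |4|->1.5, |6|->5.5, |7|->8, |5|->3.5, |8|->10.5, |7|->8, |8|->10.5
Step 3: Attach original signs; sum ranks with positive sign and with negative sign.
W+ = 5.5 + 8 + 3.5 + 1.5 + 3.5 + 8 = 30
W- = 1.5 + 5.5 + 8 + 10.5 + 10.5 = 36
(Check: W+ + W- = 66 should equal n(n+1)/2 = 66.)
Step 4: Test statistic W = min(W+, W-) = 30.
Step 5: Ties in |d|, so use the tie-corrected normal approximation.
        E[W] = n(n+1)/4 = 11*12/4 = 33.
        Tie groups: |d|=4 (t=2), |d|=5 (t=2), |d|=6 (t=2), |d|=7 (t=3), |d|=8 (t=2); sum(t^3 - t) = 48.
        Var[W] = n(n+1)(2n+1)/24 - sum(t^3-t)/48 = 3036/24 - 48/48 = 125.5.
        z = (W - E[W]) / sqrt(Var[W]) = (30 - 33) / 11.2027 = -0.2678.
        Two-sided p = 2*Phi(z) = 0.788859.
Step 6: alpha = 0.1. fail to reject H0.

W+ = 30, W- = 36, W = min = 30, p = 0.788859, fail to reject H0.


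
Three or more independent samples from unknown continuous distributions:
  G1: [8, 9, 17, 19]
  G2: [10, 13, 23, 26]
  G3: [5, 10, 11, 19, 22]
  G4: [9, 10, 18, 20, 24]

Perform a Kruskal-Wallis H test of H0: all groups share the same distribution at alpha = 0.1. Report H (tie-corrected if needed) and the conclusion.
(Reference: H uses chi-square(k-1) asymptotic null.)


Step 1: Combine all N = 18 observations and assign midranks.
sorted (value, group, rank): (5,G3,1), (8,G1,2), (9,G1,3.5), (9,G4,3.5), (10,G2,6), (10,G3,6), (10,G4,6), (11,G3,8), (13,G2,9), (17,G1,10), (18,G4,11), (19,G1,12.5), (19,G3,12.5), (20,G4,14), (22,G3,15), (23,G2,16), (24,G4,17), (26,G2,18)
Step 2: Sum ranks within each group.
R_1 = 28 (n_1 = 4)
R_2 = 49 (n_2 = 4)
R_3 = 42.5 (n_3 = 5)
R_4 = 51.5 (n_4 = 5)
Step 3: H = 12/(N(N+1)) * sum(R_i^2/n_i) - 3(N+1)
     = 12/(18*19) * (28^2/4 + 49^2/4 + 42.5^2/5 + 51.5^2/5) - 3*19
     = 0.035088 * 1687.95 - 57
     = 2.226316.
Step 4: Ties present; correction factor C = 1 - 36/(18^3 - 18) = 0.993808. Corrected H = 2.226316 / 0.993808 = 2.240187.
Step 5: Under H0, H ~ chi^2(3); p-value = 0.524076.
Step 6: alpha = 0.1. fail to reject H0.

H = 2.2402, df = 3, p = 0.524076, fail to reject H0.


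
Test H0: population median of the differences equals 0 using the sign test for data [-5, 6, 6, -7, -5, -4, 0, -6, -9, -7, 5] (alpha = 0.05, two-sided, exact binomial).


Step 1: Discard zero differences. Original n = 11; n_eff = number of nonzero differences = 10.
Nonzero differences (with sign): -5, +6, +6, -7, -5, -4, -6, -9, -7, +5
Step 2: Count signs: positive = 3, negative = 7.
Step 3: Under H0: P(positive) = 0.5, so the number of positives S ~ Bin(10, 0.5).
Step 4: Two-sided exact p-value = sum of Bin(10,0.5) probabilities at or below the observed probability = 0.343750.
Step 5: alpha = 0.05. fail to reject H0.

n_eff = 10, pos = 3, neg = 7, p = 0.343750, fail to reject H0.


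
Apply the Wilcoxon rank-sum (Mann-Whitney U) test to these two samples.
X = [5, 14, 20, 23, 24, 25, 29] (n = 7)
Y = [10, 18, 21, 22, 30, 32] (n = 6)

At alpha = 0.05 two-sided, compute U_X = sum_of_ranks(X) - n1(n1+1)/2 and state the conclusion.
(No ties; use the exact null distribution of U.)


Step 1: Combine and sort all 13 observations; assign midranks.
sorted (value, group): (5,X), (10,Y), (14,X), (18,Y), (20,X), (21,Y), (22,Y), (23,X), (24,X), (25,X), (29,X), (30,Y), (32,Y)
ranks: 5->1, 10->2, 14->3, 18->4, 20->5, 21->6, 22->7, 23->8, 24->9, 25->10, 29->11, 30->12, 32->13
Step 2: Rank sum for X: R1 = 1 + 3 + 5 + 8 + 9 + 10 + 11 = 47.
Step 3: U_X = R1 - n1(n1+1)/2 = 47 - 7*8/2 = 47 - 28 = 19.
       U_Y = n1*n2 - U_X = 42 - 19 = 23.
Step 4: No ties, so the exact null distribution of U (based on enumerating the C(13,7) = 1716 equally likely rank assignments) gives the two-sided p-value.
Step 5: p-value = 0.835664; compare to alpha = 0.05. fail to reject H0.

U_X = 19, p = 0.835664, fail to reject H0 at alpha = 0.05.


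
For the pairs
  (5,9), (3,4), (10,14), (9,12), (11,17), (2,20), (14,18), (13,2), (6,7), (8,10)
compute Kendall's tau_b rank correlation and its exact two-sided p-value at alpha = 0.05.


Step 1: Enumerate the 45 unordered pairs (i,j) with i<j and classify each by sign(x_j-x_i) * sign(y_j-y_i).
  (1,2):dx=-2,dy=-5->C; (1,3):dx=+5,dy=+5->C; (1,4):dx=+4,dy=+3->C; (1,5):dx=+6,dy=+8->C
  (1,6):dx=-3,dy=+11->D; (1,7):dx=+9,dy=+9->C; (1,8):dx=+8,dy=-7->D; (1,9):dx=+1,dy=-2->D
  (1,10):dx=+3,dy=+1->C; (2,3):dx=+7,dy=+10->C; (2,4):dx=+6,dy=+8->C; (2,5):dx=+8,dy=+13->C
  (2,6):dx=-1,dy=+16->D; (2,7):dx=+11,dy=+14->C; (2,8):dx=+10,dy=-2->D; (2,9):dx=+3,dy=+3->C
  (2,10):dx=+5,dy=+6->C; (3,4):dx=-1,dy=-2->C; (3,5):dx=+1,dy=+3->C; (3,6):dx=-8,dy=+6->D
  (3,7):dx=+4,dy=+4->C; (3,8):dx=+3,dy=-12->D; (3,9):dx=-4,dy=-7->C; (3,10):dx=-2,dy=-4->C
  (4,5):dx=+2,dy=+5->C; (4,6):dx=-7,dy=+8->D; (4,7):dx=+5,dy=+6->C; (4,8):dx=+4,dy=-10->D
  (4,9):dx=-3,dy=-5->C; (4,10):dx=-1,dy=-2->C; (5,6):dx=-9,dy=+3->D; (5,7):dx=+3,dy=+1->C
  (5,8):dx=+2,dy=-15->D; (5,9):dx=-5,dy=-10->C; (5,10):dx=-3,dy=-7->C; (6,7):dx=+12,dy=-2->D
  (6,8):dx=+11,dy=-18->D; (6,9):dx=+4,dy=-13->D; (6,10):dx=+6,dy=-10->D; (7,8):dx=-1,dy=-16->C
  (7,9):dx=-8,dy=-11->C; (7,10):dx=-6,dy=-8->C; (8,9):dx=-7,dy=+5->D; (8,10):dx=-5,dy=+8->D
  (9,10):dx=+2,dy=+3->C
Step 2: C = 28, D = 17, total pairs = 45.
Step 3: tau = (C - D)/(n(n-1)/2) = (28 - 17)/45 = 0.244444.
Step 4: Exact two-sided p-value (enumerate n! = 3628800 permutations of y under H0): p = 0.380720.
Step 5: alpha = 0.05. fail to reject H0.

tau_b = 0.2444 (C=28, D=17), p = 0.380720, fail to reject H0.


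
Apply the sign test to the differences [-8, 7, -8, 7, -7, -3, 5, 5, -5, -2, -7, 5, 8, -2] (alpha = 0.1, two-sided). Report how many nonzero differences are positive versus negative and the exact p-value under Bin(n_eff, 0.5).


Step 1: Discard zero differences. Original n = 14; n_eff = number of nonzero differences = 14.
Nonzero differences (with sign): -8, +7, -8, +7, -7, -3, +5, +5, -5, -2, -7, +5, +8, -2
Step 2: Count signs: positive = 6, negative = 8.
Step 3: Under H0: P(positive) = 0.5, so the number of positives S ~ Bin(14, 0.5).
Step 4: Two-sided exact p-value = sum of Bin(14,0.5) probabilities at or below the observed probability = 0.790527.
Step 5: alpha = 0.1. fail to reject H0.

n_eff = 14, pos = 6, neg = 8, p = 0.790527, fail to reject H0.


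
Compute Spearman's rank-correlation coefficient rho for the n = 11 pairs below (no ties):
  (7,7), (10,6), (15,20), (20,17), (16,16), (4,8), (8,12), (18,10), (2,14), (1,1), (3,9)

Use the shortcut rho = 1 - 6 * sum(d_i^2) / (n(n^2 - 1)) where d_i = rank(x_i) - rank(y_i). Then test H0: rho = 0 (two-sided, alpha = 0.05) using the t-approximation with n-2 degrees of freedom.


Step 1: Rank x and y separately (midranks; no ties here).
rank(x): 7->5, 10->7, 15->8, 20->11, 16->9, 4->4, 8->6, 18->10, 2->2, 1->1, 3->3
rank(y): 7->3, 6->2, 20->11, 17->10, 16->9, 8->4, 12->7, 10->6, 14->8, 1->1, 9->5
Step 2: d_i = R_x(i) - R_y(i); compute d_i^2.
  (5-3)^2=4, (7-2)^2=25, (8-11)^2=9, (11-10)^2=1, (9-9)^2=0, (4-4)^2=0, (6-7)^2=1, (10-6)^2=16, (2-8)^2=36, (1-1)^2=0, (3-5)^2=4
sum(d^2) = 96.
Step 3: rho = 1 - 6*96 / (11*(11^2 - 1)) = 1 - 576/1320 = 0.563636.
Step 4: Under H0, t = rho * sqrt((n-2)/(1-rho^2)) = 2.0470 ~ t(9).
Step 5: Two-sided p-value from the t-distribution with 9 df = 0.070952.
Step 6: alpha = 0.05. fail to reject H0.

rho = 0.5636, p = 0.070952, fail to reject H0 at alpha = 0.05.


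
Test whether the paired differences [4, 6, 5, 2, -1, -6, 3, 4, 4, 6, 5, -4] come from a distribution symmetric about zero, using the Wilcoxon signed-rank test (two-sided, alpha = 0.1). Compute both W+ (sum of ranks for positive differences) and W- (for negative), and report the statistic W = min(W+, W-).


Step 1: Drop any zero differences (none here) and take |d_i|.
|d| = [4, 6, 5, 2, 1, 6, 3, 4, 4, 6, 5, 4]
Step 2: Midrank |d_i| (ties get averaged ranks).
ranks: |4|->5.5, |6|->11, |5|->8.5, |2|->2, |1|->1, |6|->11, |3|->3, |4|->5.5, |4|->5.5, |6|->11, |5|->8.5, |4|->5.5
Step 3: Attach original signs; sum ranks with positive sign and with negative sign.
W+ = 5.5 + 11 + 8.5 + 2 + 3 + 5.5 + 5.5 + 11 + 8.5 = 60.5
W- = 1 + 11 + 5.5 = 17.5
(Check: W+ + W- = 78 should equal n(n+1)/2 = 78.)
Step 4: Test statistic W = min(W+, W-) = 17.5.
Step 5: Ties in |d|, so use the tie-corrected normal approximation.
        E[W] = n(n+1)/4 = 12*13/4 = 39.
        Tie groups: |d|=4 (t=4), |d|=5 (t=2), |d|=6 (t=3); sum(t^3 - t) = 90.
        Var[W] = n(n+1)(2n+1)/24 - sum(t^3-t)/48 = 3900/24 - 90/48 = 160.625.
        z = (W - E[W]) / sqrt(Var[W]) = (17.5 - 39) / 12.6738 = -1.6964.
        Two-sided p = 2*Phi(z) = 0.089807.
Step 6: alpha = 0.1. reject H0.

W+ = 60.5, W- = 17.5, W = min = 17.5, p = 0.089807, reject H0.


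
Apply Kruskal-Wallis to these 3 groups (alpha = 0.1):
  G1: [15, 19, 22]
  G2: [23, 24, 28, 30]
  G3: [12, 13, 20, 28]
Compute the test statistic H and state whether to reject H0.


Step 1: Combine all N = 11 observations and assign midranks.
sorted (value, group, rank): (12,G3,1), (13,G3,2), (15,G1,3), (19,G1,4), (20,G3,5), (22,G1,6), (23,G2,7), (24,G2,8), (28,G2,9.5), (28,G3,9.5), (30,G2,11)
Step 2: Sum ranks within each group.
R_1 = 13 (n_1 = 3)
R_2 = 35.5 (n_2 = 4)
R_3 = 17.5 (n_3 = 4)
Step 3: H = 12/(N(N+1)) * sum(R_i^2/n_i) - 3(N+1)
     = 12/(11*12) * (13^2/3 + 35.5^2/4 + 17.5^2/4) - 3*12
     = 0.090909 * 447.958 - 36
     = 4.723485.
Step 4: Ties present; correction factor C = 1 - 6/(11^3 - 11) = 0.995455. Corrected H = 4.723485 / 0.995455 = 4.745053.
Step 5: Under H0, H ~ chi^2(2); p-value = 0.093245.
Step 6: alpha = 0.1. reject H0.

H = 4.7451, df = 2, p = 0.093245, reject H0.


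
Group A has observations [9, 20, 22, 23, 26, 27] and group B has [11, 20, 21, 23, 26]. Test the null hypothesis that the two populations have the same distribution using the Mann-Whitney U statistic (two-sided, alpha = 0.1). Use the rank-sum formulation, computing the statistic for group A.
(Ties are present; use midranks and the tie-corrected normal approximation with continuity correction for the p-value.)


Step 1: Combine and sort all 11 observations; assign midranks.
sorted (value, group): (9,X), (11,Y), (20,X), (20,Y), (21,Y), (22,X), (23,X), (23,Y), (26,X), (26,Y), (27,X)
ranks: 9->1, 11->2, 20->3.5, 20->3.5, 21->5, 22->6, 23->7.5, 23->7.5, 26->9.5, 26->9.5, 27->11
Step 2: Rank sum for X: R1 = 1 + 3.5 + 6 + 7.5 + 9.5 + 11 = 38.5.
Step 3: U_X = R1 - n1(n1+1)/2 = 38.5 - 6*7/2 = 38.5 - 21 = 17.5.
       U_Y = n1*n2 - U_X = 30 - 17.5 = 12.5.
Step 4: Ties are present, so use the tie-corrected normal approximation (with continuity correction) for the p-value.
Step 5: p-value = 0.713124; compare to alpha = 0.1. fail to reject H0.

U_X = 17.5, p = 0.713124, fail to reject H0 at alpha = 0.1.


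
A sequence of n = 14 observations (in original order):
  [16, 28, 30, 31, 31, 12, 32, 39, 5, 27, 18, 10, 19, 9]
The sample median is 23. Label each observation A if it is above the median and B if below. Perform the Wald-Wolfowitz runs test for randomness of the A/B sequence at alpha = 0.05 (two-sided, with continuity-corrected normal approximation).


Step 1: Compute median = 23; label A = above, B = below.
Labels in order: BAAAABAABABBBB  (n_A = 7, n_B = 7)
Step 2: Count runs R = 7.
Step 3: Under H0 (random ordering), E[R] = 2*n_A*n_B/(n_A+n_B) + 1 = 2*7*7/14 + 1 = 8.0000.
        Var[R] = 2*n_A*n_B*(2*n_A*n_B - n_A - n_B) / ((n_A+n_B)^2 * (n_A+n_B-1)) = 8232/2548 = 3.2308.
        SD[R] = 1.7974.
Step 4: Continuity-corrected z = (R + 0.5 - E[R]) / SD[R] = (7 + 0.5 - 8.0000) / 1.7974 = -0.2782.
Step 5: Two-sided p-value via normal approximation = 2*(1 - Phi(|z|)) = 0.780879.
Step 6: alpha = 0.05. fail to reject H0.

R = 7, z = -0.2782, p = 0.780879, fail to reject H0.


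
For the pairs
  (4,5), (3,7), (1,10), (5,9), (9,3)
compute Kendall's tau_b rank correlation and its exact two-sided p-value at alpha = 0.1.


Step 1: Enumerate the 10 unordered pairs (i,j) with i<j and classify each by sign(x_j-x_i) * sign(y_j-y_i).
  (1,2):dx=-1,dy=+2->D; (1,3):dx=-3,dy=+5->D; (1,4):dx=+1,dy=+4->C; (1,5):dx=+5,dy=-2->D
  (2,3):dx=-2,dy=+3->D; (2,4):dx=+2,dy=+2->C; (2,5):dx=+6,dy=-4->D; (3,4):dx=+4,dy=-1->D
  (3,5):dx=+8,dy=-7->D; (4,5):dx=+4,dy=-6->D
Step 2: C = 2, D = 8, total pairs = 10.
Step 3: tau = (C - D)/(n(n-1)/2) = (2 - 8)/10 = -0.600000.
Step 4: Exact two-sided p-value (enumerate n! = 120 permutations of y under H0): p = 0.233333.
Step 5: alpha = 0.1. fail to reject H0.

tau_b = -0.6000 (C=2, D=8), p = 0.233333, fail to reject H0.


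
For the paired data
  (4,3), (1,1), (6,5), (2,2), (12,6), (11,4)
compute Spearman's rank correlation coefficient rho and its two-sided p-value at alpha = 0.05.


Step 1: Rank x and y separately (midranks; no ties here).
rank(x): 4->3, 1->1, 6->4, 2->2, 12->6, 11->5
rank(y): 3->3, 1->1, 5->5, 2->2, 6->6, 4->4
Step 2: d_i = R_x(i) - R_y(i); compute d_i^2.
  (3-3)^2=0, (1-1)^2=0, (4-5)^2=1, (2-2)^2=0, (6-6)^2=0, (5-4)^2=1
sum(d^2) = 2.
Step 3: rho = 1 - 6*2 / (6*(6^2 - 1)) = 1 - 12/210 = 0.942857.
Step 4: Under H0, t = rho * sqrt((n-2)/(1-rho^2)) = 5.6595 ~ t(4).
Step 5: Two-sided p-value from the t-distribution with 4 df = 0.004805.
Step 6: alpha = 0.05. reject H0.

rho = 0.9429, p = 0.004805, reject H0 at alpha = 0.05.


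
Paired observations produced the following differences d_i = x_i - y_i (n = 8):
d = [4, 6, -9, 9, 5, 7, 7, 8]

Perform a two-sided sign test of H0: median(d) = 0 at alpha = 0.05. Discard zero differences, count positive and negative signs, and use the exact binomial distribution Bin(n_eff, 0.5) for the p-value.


Step 1: Discard zero differences. Original n = 8; n_eff = number of nonzero differences = 8.
Nonzero differences (with sign): +4, +6, -9, +9, +5, +7, +7, +8
Step 2: Count signs: positive = 7, negative = 1.
Step 3: Under H0: P(positive) = 0.5, so the number of positives S ~ Bin(8, 0.5).
Step 4: Two-sided exact p-value = sum of Bin(8,0.5) probabilities at or below the observed probability = 0.070312.
Step 5: alpha = 0.05. fail to reject H0.

n_eff = 8, pos = 7, neg = 1, p = 0.070312, fail to reject H0.


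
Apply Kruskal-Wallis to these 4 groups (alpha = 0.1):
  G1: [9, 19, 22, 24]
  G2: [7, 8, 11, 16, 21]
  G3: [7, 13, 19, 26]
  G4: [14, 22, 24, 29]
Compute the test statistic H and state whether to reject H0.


Step 1: Combine all N = 17 observations and assign midranks.
sorted (value, group, rank): (7,G2,1.5), (7,G3,1.5), (8,G2,3), (9,G1,4), (11,G2,5), (13,G3,6), (14,G4,7), (16,G2,8), (19,G1,9.5), (19,G3,9.5), (21,G2,11), (22,G1,12.5), (22,G4,12.5), (24,G1,14.5), (24,G4,14.5), (26,G3,16), (29,G4,17)
Step 2: Sum ranks within each group.
R_1 = 40.5 (n_1 = 4)
R_2 = 28.5 (n_2 = 5)
R_3 = 33 (n_3 = 4)
R_4 = 51 (n_4 = 4)
Step 3: H = 12/(N(N+1)) * sum(R_i^2/n_i) - 3(N+1)
     = 12/(17*18) * (40.5^2/4 + 28.5^2/5 + 33^2/4 + 51^2/4) - 3*18
     = 0.039216 * 1495.01 - 54
     = 4.627941.
Step 4: Ties present; correction factor C = 1 - 24/(17^3 - 17) = 0.995098. Corrected H = 4.627941 / 0.995098 = 4.650739.
Step 5: Under H0, H ~ chi^2(3); p-value = 0.199232.
Step 6: alpha = 0.1. fail to reject H0.

H = 4.6507, df = 3, p = 0.199232, fail to reject H0.
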